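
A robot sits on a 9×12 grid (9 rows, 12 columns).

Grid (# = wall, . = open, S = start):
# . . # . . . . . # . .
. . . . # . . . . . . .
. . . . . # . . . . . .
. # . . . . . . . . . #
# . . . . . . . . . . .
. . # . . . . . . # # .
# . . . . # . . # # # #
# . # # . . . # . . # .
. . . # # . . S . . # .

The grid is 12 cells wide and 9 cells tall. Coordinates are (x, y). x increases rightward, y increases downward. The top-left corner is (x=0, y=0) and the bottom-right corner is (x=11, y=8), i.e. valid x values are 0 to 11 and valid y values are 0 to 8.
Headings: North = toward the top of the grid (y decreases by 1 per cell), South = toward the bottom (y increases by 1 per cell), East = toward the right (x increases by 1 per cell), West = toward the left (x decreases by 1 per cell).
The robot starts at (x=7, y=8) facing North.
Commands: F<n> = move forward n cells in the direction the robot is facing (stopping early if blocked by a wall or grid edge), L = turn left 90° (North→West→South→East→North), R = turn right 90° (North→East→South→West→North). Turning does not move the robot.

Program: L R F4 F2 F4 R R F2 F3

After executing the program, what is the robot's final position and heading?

Start: (x=7, y=8), facing North
  L: turn left, now facing West
  R: turn right, now facing North
  F4: move forward 0/4 (blocked), now at (x=7, y=8)
  F2: move forward 0/2 (blocked), now at (x=7, y=8)
  F4: move forward 0/4 (blocked), now at (x=7, y=8)
  R: turn right, now facing East
  R: turn right, now facing South
  F2: move forward 0/2 (blocked), now at (x=7, y=8)
  F3: move forward 0/3 (blocked), now at (x=7, y=8)
Final: (x=7, y=8), facing South

Answer: Final position: (x=7, y=8), facing South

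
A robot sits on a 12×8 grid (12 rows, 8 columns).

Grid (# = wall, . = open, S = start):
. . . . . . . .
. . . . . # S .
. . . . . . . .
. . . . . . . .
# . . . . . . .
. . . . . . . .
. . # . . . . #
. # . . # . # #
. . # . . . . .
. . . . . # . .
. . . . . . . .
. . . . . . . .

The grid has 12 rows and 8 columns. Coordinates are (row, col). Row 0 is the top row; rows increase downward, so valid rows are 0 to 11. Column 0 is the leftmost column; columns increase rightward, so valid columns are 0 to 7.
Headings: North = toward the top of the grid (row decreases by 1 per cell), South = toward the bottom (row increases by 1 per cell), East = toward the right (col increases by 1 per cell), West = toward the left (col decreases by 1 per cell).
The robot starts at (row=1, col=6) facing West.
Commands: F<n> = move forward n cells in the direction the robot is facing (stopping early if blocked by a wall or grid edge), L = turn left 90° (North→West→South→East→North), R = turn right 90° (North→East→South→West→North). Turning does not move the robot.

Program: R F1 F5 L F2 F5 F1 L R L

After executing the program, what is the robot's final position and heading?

Answer: Final position: (row=0, col=0), facing South

Derivation:
Start: (row=1, col=6), facing West
  R: turn right, now facing North
  F1: move forward 1, now at (row=0, col=6)
  F5: move forward 0/5 (blocked), now at (row=0, col=6)
  L: turn left, now facing West
  F2: move forward 2, now at (row=0, col=4)
  F5: move forward 4/5 (blocked), now at (row=0, col=0)
  F1: move forward 0/1 (blocked), now at (row=0, col=0)
  L: turn left, now facing South
  R: turn right, now facing West
  L: turn left, now facing South
Final: (row=0, col=0), facing South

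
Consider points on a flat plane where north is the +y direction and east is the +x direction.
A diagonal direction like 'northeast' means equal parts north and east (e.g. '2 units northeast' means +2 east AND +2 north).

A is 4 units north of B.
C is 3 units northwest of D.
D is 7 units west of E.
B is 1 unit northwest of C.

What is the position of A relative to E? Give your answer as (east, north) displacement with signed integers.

Answer: A is at (east=-11, north=8) relative to E.

Derivation:
Place E at the origin (east=0, north=0).
  D is 7 units west of E: delta (east=-7, north=+0); D at (east=-7, north=0).
  C is 3 units northwest of D: delta (east=-3, north=+3); C at (east=-10, north=3).
  B is 1 unit northwest of C: delta (east=-1, north=+1); B at (east=-11, north=4).
  A is 4 units north of B: delta (east=+0, north=+4); A at (east=-11, north=8).
Therefore A relative to E: (east=-11, north=8).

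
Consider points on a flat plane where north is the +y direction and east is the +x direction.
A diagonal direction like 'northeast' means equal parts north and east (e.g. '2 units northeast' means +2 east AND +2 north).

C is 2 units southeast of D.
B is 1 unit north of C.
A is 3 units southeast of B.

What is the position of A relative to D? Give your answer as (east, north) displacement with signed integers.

Place D at the origin (east=0, north=0).
  C is 2 units southeast of D: delta (east=+2, north=-2); C at (east=2, north=-2).
  B is 1 unit north of C: delta (east=+0, north=+1); B at (east=2, north=-1).
  A is 3 units southeast of B: delta (east=+3, north=-3); A at (east=5, north=-4).
Therefore A relative to D: (east=5, north=-4).

Answer: A is at (east=5, north=-4) relative to D.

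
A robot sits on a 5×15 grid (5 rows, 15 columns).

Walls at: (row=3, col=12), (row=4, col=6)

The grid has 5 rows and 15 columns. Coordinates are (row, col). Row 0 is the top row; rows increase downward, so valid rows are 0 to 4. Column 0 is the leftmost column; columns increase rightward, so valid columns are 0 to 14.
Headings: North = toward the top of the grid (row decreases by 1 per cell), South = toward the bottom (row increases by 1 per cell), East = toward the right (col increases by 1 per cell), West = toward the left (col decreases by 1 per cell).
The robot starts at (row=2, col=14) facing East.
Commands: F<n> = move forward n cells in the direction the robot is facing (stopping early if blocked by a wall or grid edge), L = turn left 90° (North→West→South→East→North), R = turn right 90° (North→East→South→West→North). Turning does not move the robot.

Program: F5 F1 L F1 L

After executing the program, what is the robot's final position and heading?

Start: (row=2, col=14), facing East
  F5: move forward 0/5 (blocked), now at (row=2, col=14)
  F1: move forward 0/1 (blocked), now at (row=2, col=14)
  L: turn left, now facing North
  F1: move forward 1, now at (row=1, col=14)
  L: turn left, now facing West
Final: (row=1, col=14), facing West

Answer: Final position: (row=1, col=14), facing West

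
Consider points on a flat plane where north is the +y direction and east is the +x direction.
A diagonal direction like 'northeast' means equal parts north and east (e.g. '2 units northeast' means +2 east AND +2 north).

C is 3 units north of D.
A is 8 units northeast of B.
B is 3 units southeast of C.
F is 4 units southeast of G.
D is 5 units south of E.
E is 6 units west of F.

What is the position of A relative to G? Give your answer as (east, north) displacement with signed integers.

Place G at the origin (east=0, north=0).
  F is 4 units southeast of G: delta (east=+4, north=-4); F at (east=4, north=-4).
  E is 6 units west of F: delta (east=-6, north=+0); E at (east=-2, north=-4).
  D is 5 units south of E: delta (east=+0, north=-5); D at (east=-2, north=-9).
  C is 3 units north of D: delta (east=+0, north=+3); C at (east=-2, north=-6).
  B is 3 units southeast of C: delta (east=+3, north=-3); B at (east=1, north=-9).
  A is 8 units northeast of B: delta (east=+8, north=+8); A at (east=9, north=-1).
Therefore A relative to G: (east=9, north=-1).

Answer: A is at (east=9, north=-1) relative to G.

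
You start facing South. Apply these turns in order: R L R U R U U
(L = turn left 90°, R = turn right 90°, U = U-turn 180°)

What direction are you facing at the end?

Answer: Final heading: South

Derivation:
Start: South
  R (right (90° clockwise)) -> West
  L (left (90° counter-clockwise)) -> South
  R (right (90° clockwise)) -> West
  U (U-turn (180°)) -> East
  R (right (90° clockwise)) -> South
  U (U-turn (180°)) -> North
  U (U-turn (180°)) -> South
Final: South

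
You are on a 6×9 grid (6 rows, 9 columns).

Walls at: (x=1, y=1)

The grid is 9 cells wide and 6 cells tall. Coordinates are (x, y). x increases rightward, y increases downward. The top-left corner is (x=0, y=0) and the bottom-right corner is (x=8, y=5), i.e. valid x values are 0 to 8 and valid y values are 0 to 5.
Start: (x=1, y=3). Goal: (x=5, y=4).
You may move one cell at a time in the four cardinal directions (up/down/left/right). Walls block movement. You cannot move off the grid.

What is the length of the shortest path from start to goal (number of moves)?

BFS from (x=1, y=3) until reaching (x=5, y=4):
  Distance 0: (x=1, y=3)
  Distance 1: (x=1, y=2), (x=0, y=3), (x=2, y=3), (x=1, y=4)
  Distance 2: (x=0, y=2), (x=2, y=2), (x=3, y=3), (x=0, y=4), (x=2, y=4), (x=1, y=5)
  Distance 3: (x=0, y=1), (x=2, y=1), (x=3, y=2), (x=4, y=3), (x=3, y=4), (x=0, y=5), (x=2, y=5)
  Distance 4: (x=0, y=0), (x=2, y=0), (x=3, y=1), (x=4, y=2), (x=5, y=3), (x=4, y=4), (x=3, y=5)
  Distance 5: (x=1, y=0), (x=3, y=0), (x=4, y=1), (x=5, y=2), (x=6, y=3), (x=5, y=4), (x=4, y=5)  <- goal reached here
One shortest path (5 moves): (x=1, y=3) -> (x=2, y=3) -> (x=3, y=3) -> (x=4, y=3) -> (x=5, y=3) -> (x=5, y=4)

Answer: Shortest path length: 5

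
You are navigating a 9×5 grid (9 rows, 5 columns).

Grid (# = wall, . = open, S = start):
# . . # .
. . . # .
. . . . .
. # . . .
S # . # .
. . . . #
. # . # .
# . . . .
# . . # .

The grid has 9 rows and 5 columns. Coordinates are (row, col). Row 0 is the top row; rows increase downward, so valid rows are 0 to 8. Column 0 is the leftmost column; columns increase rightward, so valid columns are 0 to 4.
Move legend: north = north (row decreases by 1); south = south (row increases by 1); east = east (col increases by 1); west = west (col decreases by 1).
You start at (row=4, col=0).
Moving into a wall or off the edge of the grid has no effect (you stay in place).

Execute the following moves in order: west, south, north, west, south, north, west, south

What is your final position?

Answer: Final position: (row=5, col=0)

Derivation:
Start: (row=4, col=0)
  west (west): blocked, stay at (row=4, col=0)
  south (south): (row=4, col=0) -> (row=5, col=0)
  north (north): (row=5, col=0) -> (row=4, col=0)
  west (west): blocked, stay at (row=4, col=0)
  south (south): (row=4, col=0) -> (row=5, col=0)
  north (north): (row=5, col=0) -> (row=4, col=0)
  west (west): blocked, stay at (row=4, col=0)
  south (south): (row=4, col=0) -> (row=5, col=0)
Final: (row=5, col=0)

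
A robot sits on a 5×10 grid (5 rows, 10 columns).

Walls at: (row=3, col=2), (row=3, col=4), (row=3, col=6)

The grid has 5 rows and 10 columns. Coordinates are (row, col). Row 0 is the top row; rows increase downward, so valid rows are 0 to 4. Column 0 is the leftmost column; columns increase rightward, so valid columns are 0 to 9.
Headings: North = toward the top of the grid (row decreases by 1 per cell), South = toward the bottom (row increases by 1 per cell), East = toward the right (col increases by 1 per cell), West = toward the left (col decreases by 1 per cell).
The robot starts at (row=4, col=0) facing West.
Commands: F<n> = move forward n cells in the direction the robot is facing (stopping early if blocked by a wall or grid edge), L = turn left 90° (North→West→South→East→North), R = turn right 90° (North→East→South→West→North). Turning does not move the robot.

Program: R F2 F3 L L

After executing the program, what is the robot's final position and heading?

Answer: Final position: (row=0, col=0), facing South

Derivation:
Start: (row=4, col=0), facing West
  R: turn right, now facing North
  F2: move forward 2, now at (row=2, col=0)
  F3: move forward 2/3 (blocked), now at (row=0, col=0)
  L: turn left, now facing West
  L: turn left, now facing South
Final: (row=0, col=0), facing South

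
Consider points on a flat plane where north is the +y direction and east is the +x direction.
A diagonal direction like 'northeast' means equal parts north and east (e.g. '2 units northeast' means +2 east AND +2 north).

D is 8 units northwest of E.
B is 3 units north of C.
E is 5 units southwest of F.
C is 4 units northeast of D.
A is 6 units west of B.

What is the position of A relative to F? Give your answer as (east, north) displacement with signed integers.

Answer: A is at (east=-15, north=10) relative to F.

Derivation:
Place F at the origin (east=0, north=0).
  E is 5 units southwest of F: delta (east=-5, north=-5); E at (east=-5, north=-5).
  D is 8 units northwest of E: delta (east=-8, north=+8); D at (east=-13, north=3).
  C is 4 units northeast of D: delta (east=+4, north=+4); C at (east=-9, north=7).
  B is 3 units north of C: delta (east=+0, north=+3); B at (east=-9, north=10).
  A is 6 units west of B: delta (east=-6, north=+0); A at (east=-15, north=10).
Therefore A relative to F: (east=-15, north=10).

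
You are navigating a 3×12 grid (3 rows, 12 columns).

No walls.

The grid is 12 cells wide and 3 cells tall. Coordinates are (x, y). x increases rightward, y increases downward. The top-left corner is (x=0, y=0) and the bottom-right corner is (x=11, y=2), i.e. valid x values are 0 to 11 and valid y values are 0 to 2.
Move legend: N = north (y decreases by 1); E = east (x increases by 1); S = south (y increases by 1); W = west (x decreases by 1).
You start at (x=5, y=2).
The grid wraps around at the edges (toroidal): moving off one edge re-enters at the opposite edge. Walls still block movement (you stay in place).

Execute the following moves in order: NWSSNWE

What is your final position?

Start: (x=5, y=2)
  N (north): (x=5, y=2) -> (x=5, y=1)
  W (west): (x=5, y=1) -> (x=4, y=1)
  S (south): (x=4, y=1) -> (x=4, y=2)
  S (south): (x=4, y=2) -> (x=4, y=0)
  N (north): (x=4, y=0) -> (x=4, y=2)
  W (west): (x=4, y=2) -> (x=3, y=2)
  E (east): (x=3, y=2) -> (x=4, y=2)
Final: (x=4, y=2)

Answer: Final position: (x=4, y=2)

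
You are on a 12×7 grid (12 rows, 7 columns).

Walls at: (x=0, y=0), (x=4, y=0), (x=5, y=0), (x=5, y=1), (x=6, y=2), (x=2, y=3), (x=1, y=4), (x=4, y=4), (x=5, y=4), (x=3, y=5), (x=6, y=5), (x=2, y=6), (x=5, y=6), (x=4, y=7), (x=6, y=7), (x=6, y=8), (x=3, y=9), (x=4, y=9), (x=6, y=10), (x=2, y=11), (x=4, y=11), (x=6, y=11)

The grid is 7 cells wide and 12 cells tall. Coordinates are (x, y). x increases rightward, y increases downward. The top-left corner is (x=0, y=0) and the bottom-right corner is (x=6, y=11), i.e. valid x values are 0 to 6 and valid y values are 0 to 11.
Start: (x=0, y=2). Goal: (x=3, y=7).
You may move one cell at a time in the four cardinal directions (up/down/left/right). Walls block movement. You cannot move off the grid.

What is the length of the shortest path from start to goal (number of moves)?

Answer: Shortest path length: 8

Derivation:
BFS from (x=0, y=2) until reaching (x=3, y=7):
  Distance 0: (x=0, y=2)
  Distance 1: (x=0, y=1), (x=1, y=2), (x=0, y=3)
  Distance 2: (x=1, y=1), (x=2, y=2), (x=1, y=3), (x=0, y=4)
  Distance 3: (x=1, y=0), (x=2, y=1), (x=3, y=2), (x=0, y=5)
  Distance 4: (x=2, y=0), (x=3, y=1), (x=4, y=2), (x=3, y=3), (x=1, y=5), (x=0, y=6)
  Distance 5: (x=3, y=0), (x=4, y=1), (x=5, y=2), (x=4, y=3), (x=3, y=4), (x=2, y=5), (x=1, y=6), (x=0, y=7)
  Distance 6: (x=5, y=3), (x=2, y=4), (x=1, y=7), (x=0, y=8)
  Distance 7: (x=6, y=3), (x=2, y=7), (x=1, y=8), (x=0, y=9)
  Distance 8: (x=6, y=4), (x=3, y=7), (x=2, y=8), (x=1, y=9), (x=0, y=10)  <- goal reached here
One shortest path (8 moves): (x=0, y=2) -> (x=0, y=3) -> (x=0, y=4) -> (x=0, y=5) -> (x=1, y=5) -> (x=1, y=6) -> (x=1, y=7) -> (x=2, y=7) -> (x=3, y=7)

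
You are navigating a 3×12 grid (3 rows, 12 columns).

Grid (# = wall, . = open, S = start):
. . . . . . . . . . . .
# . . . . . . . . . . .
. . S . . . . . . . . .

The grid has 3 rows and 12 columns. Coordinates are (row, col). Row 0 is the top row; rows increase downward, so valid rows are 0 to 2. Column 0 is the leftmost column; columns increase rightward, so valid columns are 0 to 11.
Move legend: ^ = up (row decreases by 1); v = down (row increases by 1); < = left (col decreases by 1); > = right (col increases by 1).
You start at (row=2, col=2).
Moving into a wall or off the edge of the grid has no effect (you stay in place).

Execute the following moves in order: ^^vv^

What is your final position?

Answer: Final position: (row=1, col=2)

Derivation:
Start: (row=2, col=2)
  ^ (up): (row=2, col=2) -> (row=1, col=2)
  ^ (up): (row=1, col=2) -> (row=0, col=2)
  v (down): (row=0, col=2) -> (row=1, col=2)
  v (down): (row=1, col=2) -> (row=2, col=2)
  ^ (up): (row=2, col=2) -> (row=1, col=2)
Final: (row=1, col=2)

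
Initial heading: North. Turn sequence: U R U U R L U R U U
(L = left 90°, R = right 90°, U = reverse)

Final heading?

Answer: Final heading: South

Derivation:
Start: North
  U (U-turn (180°)) -> South
  R (right (90° clockwise)) -> West
  U (U-turn (180°)) -> East
  U (U-turn (180°)) -> West
  R (right (90° clockwise)) -> North
  L (left (90° counter-clockwise)) -> West
  U (U-turn (180°)) -> East
  R (right (90° clockwise)) -> South
  U (U-turn (180°)) -> North
  U (U-turn (180°)) -> South
Final: South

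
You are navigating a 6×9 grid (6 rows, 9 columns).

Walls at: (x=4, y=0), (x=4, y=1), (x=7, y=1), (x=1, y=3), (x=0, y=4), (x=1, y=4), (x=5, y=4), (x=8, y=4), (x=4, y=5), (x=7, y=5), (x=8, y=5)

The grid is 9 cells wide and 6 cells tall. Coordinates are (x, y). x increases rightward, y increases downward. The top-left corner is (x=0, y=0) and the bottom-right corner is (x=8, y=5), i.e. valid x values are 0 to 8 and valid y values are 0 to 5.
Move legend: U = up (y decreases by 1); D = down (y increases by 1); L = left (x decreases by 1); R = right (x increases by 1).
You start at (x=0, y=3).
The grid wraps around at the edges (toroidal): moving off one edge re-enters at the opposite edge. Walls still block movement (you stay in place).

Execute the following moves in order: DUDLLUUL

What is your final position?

Answer: Final position: (x=6, y=2)

Derivation:
Start: (x=0, y=3)
  D (down): blocked, stay at (x=0, y=3)
  U (up): (x=0, y=3) -> (x=0, y=2)
  D (down): (x=0, y=2) -> (x=0, y=3)
  L (left): (x=0, y=3) -> (x=8, y=3)
  L (left): (x=8, y=3) -> (x=7, y=3)
  U (up): (x=7, y=3) -> (x=7, y=2)
  U (up): blocked, stay at (x=7, y=2)
  L (left): (x=7, y=2) -> (x=6, y=2)
Final: (x=6, y=2)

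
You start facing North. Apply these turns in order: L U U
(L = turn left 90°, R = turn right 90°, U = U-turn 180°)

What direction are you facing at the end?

Start: North
  L (left (90° counter-clockwise)) -> West
  U (U-turn (180°)) -> East
  U (U-turn (180°)) -> West
Final: West

Answer: Final heading: West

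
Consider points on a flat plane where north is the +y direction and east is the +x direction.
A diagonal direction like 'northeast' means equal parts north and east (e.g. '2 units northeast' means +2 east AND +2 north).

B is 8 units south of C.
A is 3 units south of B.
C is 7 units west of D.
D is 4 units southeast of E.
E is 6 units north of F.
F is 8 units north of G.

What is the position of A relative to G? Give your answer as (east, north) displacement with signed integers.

Answer: A is at (east=-3, north=-1) relative to G.

Derivation:
Place G at the origin (east=0, north=0).
  F is 8 units north of G: delta (east=+0, north=+8); F at (east=0, north=8).
  E is 6 units north of F: delta (east=+0, north=+6); E at (east=0, north=14).
  D is 4 units southeast of E: delta (east=+4, north=-4); D at (east=4, north=10).
  C is 7 units west of D: delta (east=-7, north=+0); C at (east=-3, north=10).
  B is 8 units south of C: delta (east=+0, north=-8); B at (east=-3, north=2).
  A is 3 units south of B: delta (east=+0, north=-3); A at (east=-3, north=-1).
Therefore A relative to G: (east=-3, north=-1).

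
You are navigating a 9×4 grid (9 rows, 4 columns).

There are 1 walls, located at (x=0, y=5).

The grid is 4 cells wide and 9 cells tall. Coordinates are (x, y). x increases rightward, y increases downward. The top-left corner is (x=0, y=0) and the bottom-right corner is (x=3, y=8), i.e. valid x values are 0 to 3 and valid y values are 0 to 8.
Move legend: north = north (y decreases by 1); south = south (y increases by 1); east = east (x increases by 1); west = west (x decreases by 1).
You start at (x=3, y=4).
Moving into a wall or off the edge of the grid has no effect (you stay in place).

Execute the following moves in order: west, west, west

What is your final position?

Start: (x=3, y=4)
  west (west): (x=3, y=4) -> (x=2, y=4)
  west (west): (x=2, y=4) -> (x=1, y=4)
  west (west): (x=1, y=4) -> (x=0, y=4)
Final: (x=0, y=4)

Answer: Final position: (x=0, y=4)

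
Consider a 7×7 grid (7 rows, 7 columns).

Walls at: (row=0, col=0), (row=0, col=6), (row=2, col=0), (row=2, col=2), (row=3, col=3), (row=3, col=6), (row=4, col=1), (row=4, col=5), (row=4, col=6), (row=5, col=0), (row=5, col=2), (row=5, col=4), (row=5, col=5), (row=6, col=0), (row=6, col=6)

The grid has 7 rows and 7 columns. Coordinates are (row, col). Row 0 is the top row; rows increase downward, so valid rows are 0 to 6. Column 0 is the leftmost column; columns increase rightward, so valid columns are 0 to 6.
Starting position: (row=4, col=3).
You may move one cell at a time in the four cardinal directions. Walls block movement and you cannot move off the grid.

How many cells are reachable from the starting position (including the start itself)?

Answer: Reachable cells: 33

Derivation:
BFS flood-fill from (row=4, col=3):
  Distance 0: (row=4, col=3)
  Distance 1: (row=4, col=2), (row=4, col=4), (row=5, col=3)
  Distance 2: (row=3, col=2), (row=3, col=4), (row=6, col=3)
  Distance 3: (row=2, col=4), (row=3, col=1), (row=3, col=5), (row=6, col=2), (row=6, col=4)
  Distance 4: (row=1, col=4), (row=2, col=1), (row=2, col=3), (row=2, col=5), (row=3, col=0), (row=6, col=1), (row=6, col=5)
  Distance 5: (row=0, col=4), (row=1, col=1), (row=1, col=3), (row=1, col=5), (row=2, col=6), (row=4, col=0), (row=5, col=1)
  Distance 6: (row=0, col=1), (row=0, col=3), (row=0, col=5), (row=1, col=0), (row=1, col=2), (row=1, col=6)
  Distance 7: (row=0, col=2)
Total reachable: 33 (grid has 34 open cells total)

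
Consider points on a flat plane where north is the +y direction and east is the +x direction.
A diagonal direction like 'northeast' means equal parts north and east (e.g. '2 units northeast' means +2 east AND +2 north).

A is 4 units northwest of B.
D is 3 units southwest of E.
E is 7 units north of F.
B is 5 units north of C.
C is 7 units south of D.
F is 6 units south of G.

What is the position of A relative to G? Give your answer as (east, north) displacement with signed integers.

Answer: A is at (east=-7, north=0) relative to G.

Derivation:
Place G at the origin (east=0, north=0).
  F is 6 units south of G: delta (east=+0, north=-6); F at (east=0, north=-6).
  E is 7 units north of F: delta (east=+0, north=+7); E at (east=0, north=1).
  D is 3 units southwest of E: delta (east=-3, north=-3); D at (east=-3, north=-2).
  C is 7 units south of D: delta (east=+0, north=-7); C at (east=-3, north=-9).
  B is 5 units north of C: delta (east=+0, north=+5); B at (east=-3, north=-4).
  A is 4 units northwest of B: delta (east=-4, north=+4); A at (east=-7, north=0).
Therefore A relative to G: (east=-7, north=0).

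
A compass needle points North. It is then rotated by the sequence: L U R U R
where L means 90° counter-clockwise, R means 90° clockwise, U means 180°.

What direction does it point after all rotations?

Answer: Final heading: East

Derivation:
Start: North
  L (left (90° counter-clockwise)) -> West
  U (U-turn (180°)) -> East
  R (right (90° clockwise)) -> South
  U (U-turn (180°)) -> North
  R (right (90° clockwise)) -> East
Final: East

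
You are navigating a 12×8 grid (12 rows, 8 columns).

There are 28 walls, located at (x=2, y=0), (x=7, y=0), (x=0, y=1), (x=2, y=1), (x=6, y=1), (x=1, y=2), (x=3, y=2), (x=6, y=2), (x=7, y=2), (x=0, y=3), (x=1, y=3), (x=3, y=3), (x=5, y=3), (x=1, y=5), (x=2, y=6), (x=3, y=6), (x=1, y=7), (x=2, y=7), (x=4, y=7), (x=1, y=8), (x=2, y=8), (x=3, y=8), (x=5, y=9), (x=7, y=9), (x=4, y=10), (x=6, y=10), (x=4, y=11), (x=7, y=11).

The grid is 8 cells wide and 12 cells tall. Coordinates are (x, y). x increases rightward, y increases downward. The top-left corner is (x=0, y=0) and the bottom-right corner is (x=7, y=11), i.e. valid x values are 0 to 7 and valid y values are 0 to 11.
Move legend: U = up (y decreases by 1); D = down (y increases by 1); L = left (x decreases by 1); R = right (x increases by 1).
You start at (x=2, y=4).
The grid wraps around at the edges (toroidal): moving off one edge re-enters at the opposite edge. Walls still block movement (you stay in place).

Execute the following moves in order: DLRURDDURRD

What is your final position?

Start: (x=2, y=4)
  D (down): (x=2, y=4) -> (x=2, y=5)
  L (left): blocked, stay at (x=2, y=5)
  R (right): (x=2, y=5) -> (x=3, y=5)
  U (up): (x=3, y=5) -> (x=3, y=4)
  R (right): (x=3, y=4) -> (x=4, y=4)
  D (down): (x=4, y=4) -> (x=4, y=5)
  D (down): (x=4, y=5) -> (x=4, y=6)
  U (up): (x=4, y=6) -> (x=4, y=5)
  R (right): (x=4, y=5) -> (x=5, y=5)
  R (right): (x=5, y=5) -> (x=6, y=5)
  D (down): (x=6, y=5) -> (x=6, y=6)
Final: (x=6, y=6)

Answer: Final position: (x=6, y=6)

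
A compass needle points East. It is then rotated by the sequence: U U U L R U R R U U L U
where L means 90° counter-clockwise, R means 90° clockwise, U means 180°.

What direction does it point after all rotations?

Answer: Final heading: North

Derivation:
Start: East
  U (U-turn (180°)) -> West
  U (U-turn (180°)) -> East
  U (U-turn (180°)) -> West
  L (left (90° counter-clockwise)) -> South
  R (right (90° clockwise)) -> West
  U (U-turn (180°)) -> East
  R (right (90° clockwise)) -> South
  R (right (90° clockwise)) -> West
  U (U-turn (180°)) -> East
  U (U-turn (180°)) -> West
  L (left (90° counter-clockwise)) -> South
  U (U-turn (180°)) -> North
Final: North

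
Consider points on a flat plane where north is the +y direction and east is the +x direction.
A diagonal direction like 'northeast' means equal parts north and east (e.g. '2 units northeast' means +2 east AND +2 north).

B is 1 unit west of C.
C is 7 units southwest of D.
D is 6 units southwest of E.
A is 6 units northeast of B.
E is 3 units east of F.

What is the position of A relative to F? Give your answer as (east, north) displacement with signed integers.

Answer: A is at (east=-5, north=-7) relative to F.

Derivation:
Place F at the origin (east=0, north=0).
  E is 3 units east of F: delta (east=+3, north=+0); E at (east=3, north=0).
  D is 6 units southwest of E: delta (east=-6, north=-6); D at (east=-3, north=-6).
  C is 7 units southwest of D: delta (east=-7, north=-7); C at (east=-10, north=-13).
  B is 1 unit west of C: delta (east=-1, north=+0); B at (east=-11, north=-13).
  A is 6 units northeast of B: delta (east=+6, north=+6); A at (east=-5, north=-7).
Therefore A relative to F: (east=-5, north=-7).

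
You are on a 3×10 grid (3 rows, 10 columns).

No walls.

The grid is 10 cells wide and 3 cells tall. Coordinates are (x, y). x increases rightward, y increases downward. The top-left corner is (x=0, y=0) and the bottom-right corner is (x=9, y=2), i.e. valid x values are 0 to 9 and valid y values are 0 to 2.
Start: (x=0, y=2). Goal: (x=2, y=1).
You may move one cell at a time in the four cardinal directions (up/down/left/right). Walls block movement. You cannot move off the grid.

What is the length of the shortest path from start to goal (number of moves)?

BFS from (x=0, y=2) until reaching (x=2, y=1):
  Distance 0: (x=0, y=2)
  Distance 1: (x=0, y=1), (x=1, y=2)
  Distance 2: (x=0, y=0), (x=1, y=1), (x=2, y=2)
  Distance 3: (x=1, y=0), (x=2, y=1), (x=3, y=2)  <- goal reached here
One shortest path (3 moves): (x=0, y=2) -> (x=1, y=2) -> (x=2, y=2) -> (x=2, y=1)

Answer: Shortest path length: 3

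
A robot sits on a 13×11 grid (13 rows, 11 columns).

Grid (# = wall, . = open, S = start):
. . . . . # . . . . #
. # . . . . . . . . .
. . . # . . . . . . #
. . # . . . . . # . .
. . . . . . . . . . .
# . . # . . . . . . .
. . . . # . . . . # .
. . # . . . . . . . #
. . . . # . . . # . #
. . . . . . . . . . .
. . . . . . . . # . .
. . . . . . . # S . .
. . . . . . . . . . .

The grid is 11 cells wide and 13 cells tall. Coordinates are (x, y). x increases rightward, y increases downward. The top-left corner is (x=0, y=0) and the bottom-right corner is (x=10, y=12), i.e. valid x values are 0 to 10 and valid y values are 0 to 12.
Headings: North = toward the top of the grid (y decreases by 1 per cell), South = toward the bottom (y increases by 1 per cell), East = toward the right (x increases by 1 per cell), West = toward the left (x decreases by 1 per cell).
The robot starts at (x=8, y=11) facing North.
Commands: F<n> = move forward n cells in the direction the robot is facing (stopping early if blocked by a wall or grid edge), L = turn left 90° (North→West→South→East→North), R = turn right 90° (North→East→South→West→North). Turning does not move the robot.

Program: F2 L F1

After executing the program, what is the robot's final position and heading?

Answer: Final position: (x=8, y=11), facing West

Derivation:
Start: (x=8, y=11), facing North
  F2: move forward 0/2 (blocked), now at (x=8, y=11)
  L: turn left, now facing West
  F1: move forward 0/1 (blocked), now at (x=8, y=11)
Final: (x=8, y=11), facing West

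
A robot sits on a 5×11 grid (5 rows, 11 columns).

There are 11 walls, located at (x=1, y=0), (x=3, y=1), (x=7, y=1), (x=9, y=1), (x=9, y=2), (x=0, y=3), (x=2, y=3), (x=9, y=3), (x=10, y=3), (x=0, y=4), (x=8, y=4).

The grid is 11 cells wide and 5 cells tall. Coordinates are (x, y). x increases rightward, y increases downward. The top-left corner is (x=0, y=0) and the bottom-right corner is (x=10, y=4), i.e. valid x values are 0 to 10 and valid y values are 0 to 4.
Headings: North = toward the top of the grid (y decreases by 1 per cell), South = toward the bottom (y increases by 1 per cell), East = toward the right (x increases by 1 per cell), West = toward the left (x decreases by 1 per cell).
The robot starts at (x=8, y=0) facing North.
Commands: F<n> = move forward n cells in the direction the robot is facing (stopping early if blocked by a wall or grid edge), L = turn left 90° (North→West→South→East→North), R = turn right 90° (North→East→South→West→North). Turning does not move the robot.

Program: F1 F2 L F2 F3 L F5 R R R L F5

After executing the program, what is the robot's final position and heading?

Start: (x=8, y=0), facing North
  F1: move forward 0/1 (blocked), now at (x=8, y=0)
  F2: move forward 0/2 (blocked), now at (x=8, y=0)
  L: turn left, now facing West
  F2: move forward 2, now at (x=6, y=0)
  F3: move forward 3, now at (x=3, y=0)
  L: turn left, now facing South
  F5: move forward 0/5 (blocked), now at (x=3, y=0)
  R: turn right, now facing West
  R: turn right, now facing North
  R: turn right, now facing East
  L: turn left, now facing North
  F5: move forward 0/5 (blocked), now at (x=3, y=0)
Final: (x=3, y=0), facing North

Answer: Final position: (x=3, y=0), facing North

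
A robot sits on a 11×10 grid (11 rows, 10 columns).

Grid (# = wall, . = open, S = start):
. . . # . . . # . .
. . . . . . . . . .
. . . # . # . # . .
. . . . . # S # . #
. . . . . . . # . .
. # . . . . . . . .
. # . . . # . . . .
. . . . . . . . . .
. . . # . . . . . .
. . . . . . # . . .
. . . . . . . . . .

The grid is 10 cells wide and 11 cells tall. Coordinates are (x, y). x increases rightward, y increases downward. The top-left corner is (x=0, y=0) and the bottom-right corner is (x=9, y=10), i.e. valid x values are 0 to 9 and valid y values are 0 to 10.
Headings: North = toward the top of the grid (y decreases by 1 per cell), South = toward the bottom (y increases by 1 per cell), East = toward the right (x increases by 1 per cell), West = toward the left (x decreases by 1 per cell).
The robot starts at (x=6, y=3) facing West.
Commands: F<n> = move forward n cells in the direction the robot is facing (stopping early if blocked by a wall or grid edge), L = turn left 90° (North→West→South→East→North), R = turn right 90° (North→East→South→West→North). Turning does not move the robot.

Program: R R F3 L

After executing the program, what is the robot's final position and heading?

Start: (x=6, y=3), facing West
  R: turn right, now facing North
  R: turn right, now facing East
  F3: move forward 0/3 (blocked), now at (x=6, y=3)
  L: turn left, now facing North
Final: (x=6, y=3), facing North

Answer: Final position: (x=6, y=3), facing North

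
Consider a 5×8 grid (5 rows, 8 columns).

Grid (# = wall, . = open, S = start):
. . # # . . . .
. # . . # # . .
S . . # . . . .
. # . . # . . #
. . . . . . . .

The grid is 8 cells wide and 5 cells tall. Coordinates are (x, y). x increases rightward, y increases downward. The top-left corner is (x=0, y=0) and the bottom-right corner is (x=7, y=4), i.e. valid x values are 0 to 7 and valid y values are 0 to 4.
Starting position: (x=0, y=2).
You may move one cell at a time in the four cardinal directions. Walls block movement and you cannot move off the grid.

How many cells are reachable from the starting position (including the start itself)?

BFS flood-fill from (x=0, y=2):
  Distance 0: (x=0, y=2)
  Distance 1: (x=0, y=1), (x=1, y=2), (x=0, y=3)
  Distance 2: (x=0, y=0), (x=2, y=2), (x=0, y=4)
  Distance 3: (x=1, y=0), (x=2, y=1), (x=2, y=3), (x=1, y=4)
  Distance 4: (x=3, y=1), (x=3, y=3), (x=2, y=4)
  Distance 5: (x=3, y=4)
  Distance 6: (x=4, y=4)
  Distance 7: (x=5, y=4)
  Distance 8: (x=5, y=3), (x=6, y=4)
  Distance 9: (x=5, y=2), (x=6, y=3), (x=7, y=4)
  Distance 10: (x=4, y=2), (x=6, y=2)
  Distance 11: (x=6, y=1), (x=7, y=2)
  Distance 12: (x=6, y=0), (x=7, y=1)
  Distance 13: (x=5, y=0), (x=7, y=0)
  Distance 14: (x=4, y=0)
Total reachable: 31 (grid has 31 open cells total)

Answer: Reachable cells: 31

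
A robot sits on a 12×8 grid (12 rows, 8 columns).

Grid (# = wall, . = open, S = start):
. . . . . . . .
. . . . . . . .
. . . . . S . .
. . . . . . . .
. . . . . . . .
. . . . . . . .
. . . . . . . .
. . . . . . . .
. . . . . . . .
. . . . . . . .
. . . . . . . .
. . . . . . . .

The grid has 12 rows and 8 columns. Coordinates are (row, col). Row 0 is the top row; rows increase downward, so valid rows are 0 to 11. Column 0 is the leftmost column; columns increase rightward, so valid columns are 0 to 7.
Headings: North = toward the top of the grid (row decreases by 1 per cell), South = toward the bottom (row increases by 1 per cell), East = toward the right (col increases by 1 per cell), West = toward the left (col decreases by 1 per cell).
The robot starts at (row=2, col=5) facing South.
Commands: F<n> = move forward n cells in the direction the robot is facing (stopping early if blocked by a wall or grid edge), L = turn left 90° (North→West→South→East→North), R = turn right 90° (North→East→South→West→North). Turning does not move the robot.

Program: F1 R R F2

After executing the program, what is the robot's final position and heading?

Answer: Final position: (row=1, col=5), facing North

Derivation:
Start: (row=2, col=5), facing South
  F1: move forward 1, now at (row=3, col=5)
  R: turn right, now facing West
  R: turn right, now facing North
  F2: move forward 2, now at (row=1, col=5)
Final: (row=1, col=5), facing North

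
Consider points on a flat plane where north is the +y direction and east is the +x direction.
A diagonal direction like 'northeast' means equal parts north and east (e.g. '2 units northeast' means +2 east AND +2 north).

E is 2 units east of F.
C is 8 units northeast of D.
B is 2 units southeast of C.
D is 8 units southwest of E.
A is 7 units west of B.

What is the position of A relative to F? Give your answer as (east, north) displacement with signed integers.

Answer: A is at (east=-3, north=-2) relative to F.

Derivation:
Place F at the origin (east=0, north=0).
  E is 2 units east of F: delta (east=+2, north=+0); E at (east=2, north=0).
  D is 8 units southwest of E: delta (east=-8, north=-8); D at (east=-6, north=-8).
  C is 8 units northeast of D: delta (east=+8, north=+8); C at (east=2, north=0).
  B is 2 units southeast of C: delta (east=+2, north=-2); B at (east=4, north=-2).
  A is 7 units west of B: delta (east=-7, north=+0); A at (east=-3, north=-2).
Therefore A relative to F: (east=-3, north=-2).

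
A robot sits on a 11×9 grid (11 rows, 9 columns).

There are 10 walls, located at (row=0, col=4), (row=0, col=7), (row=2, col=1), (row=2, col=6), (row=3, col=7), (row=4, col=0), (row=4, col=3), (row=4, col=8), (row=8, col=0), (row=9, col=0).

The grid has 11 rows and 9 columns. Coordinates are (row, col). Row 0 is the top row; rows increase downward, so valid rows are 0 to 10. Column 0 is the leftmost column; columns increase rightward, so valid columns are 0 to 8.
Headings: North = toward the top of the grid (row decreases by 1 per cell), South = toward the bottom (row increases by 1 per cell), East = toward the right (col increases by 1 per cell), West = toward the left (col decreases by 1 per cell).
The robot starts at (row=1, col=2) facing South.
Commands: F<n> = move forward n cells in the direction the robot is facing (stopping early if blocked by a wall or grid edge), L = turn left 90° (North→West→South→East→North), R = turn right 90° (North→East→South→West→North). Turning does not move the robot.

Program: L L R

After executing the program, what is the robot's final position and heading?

Start: (row=1, col=2), facing South
  L: turn left, now facing East
  L: turn left, now facing North
  R: turn right, now facing East
Final: (row=1, col=2), facing East

Answer: Final position: (row=1, col=2), facing East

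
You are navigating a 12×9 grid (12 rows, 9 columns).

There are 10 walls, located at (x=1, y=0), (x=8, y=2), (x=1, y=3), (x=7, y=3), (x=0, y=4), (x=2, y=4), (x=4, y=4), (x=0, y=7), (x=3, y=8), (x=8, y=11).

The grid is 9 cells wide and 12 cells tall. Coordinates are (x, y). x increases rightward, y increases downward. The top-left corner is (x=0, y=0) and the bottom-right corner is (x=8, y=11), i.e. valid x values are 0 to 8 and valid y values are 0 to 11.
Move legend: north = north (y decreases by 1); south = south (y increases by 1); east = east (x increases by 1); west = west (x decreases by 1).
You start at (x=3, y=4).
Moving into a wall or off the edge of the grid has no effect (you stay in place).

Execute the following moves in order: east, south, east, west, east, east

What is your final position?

Answer: Final position: (x=5, y=5)

Derivation:
Start: (x=3, y=4)
  east (east): blocked, stay at (x=3, y=4)
  south (south): (x=3, y=4) -> (x=3, y=5)
  east (east): (x=3, y=5) -> (x=4, y=5)
  west (west): (x=4, y=5) -> (x=3, y=5)
  east (east): (x=3, y=5) -> (x=4, y=5)
  east (east): (x=4, y=5) -> (x=5, y=5)
Final: (x=5, y=5)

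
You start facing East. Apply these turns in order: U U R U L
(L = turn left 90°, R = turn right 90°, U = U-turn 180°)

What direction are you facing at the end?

Answer: Final heading: West

Derivation:
Start: East
  U (U-turn (180°)) -> West
  U (U-turn (180°)) -> East
  R (right (90° clockwise)) -> South
  U (U-turn (180°)) -> North
  L (left (90° counter-clockwise)) -> West
Final: West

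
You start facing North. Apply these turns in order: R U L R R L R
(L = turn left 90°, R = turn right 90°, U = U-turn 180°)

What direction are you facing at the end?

Start: North
  R (right (90° clockwise)) -> East
  U (U-turn (180°)) -> West
  L (left (90° counter-clockwise)) -> South
  R (right (90° clockwise)) -> West
  R (right (90° clockwise)) -> North
  L (left (90° counter-clockwise)) -> West
  R (right (90° clockwise)) -> North
Final: North

Answer: Final heading: North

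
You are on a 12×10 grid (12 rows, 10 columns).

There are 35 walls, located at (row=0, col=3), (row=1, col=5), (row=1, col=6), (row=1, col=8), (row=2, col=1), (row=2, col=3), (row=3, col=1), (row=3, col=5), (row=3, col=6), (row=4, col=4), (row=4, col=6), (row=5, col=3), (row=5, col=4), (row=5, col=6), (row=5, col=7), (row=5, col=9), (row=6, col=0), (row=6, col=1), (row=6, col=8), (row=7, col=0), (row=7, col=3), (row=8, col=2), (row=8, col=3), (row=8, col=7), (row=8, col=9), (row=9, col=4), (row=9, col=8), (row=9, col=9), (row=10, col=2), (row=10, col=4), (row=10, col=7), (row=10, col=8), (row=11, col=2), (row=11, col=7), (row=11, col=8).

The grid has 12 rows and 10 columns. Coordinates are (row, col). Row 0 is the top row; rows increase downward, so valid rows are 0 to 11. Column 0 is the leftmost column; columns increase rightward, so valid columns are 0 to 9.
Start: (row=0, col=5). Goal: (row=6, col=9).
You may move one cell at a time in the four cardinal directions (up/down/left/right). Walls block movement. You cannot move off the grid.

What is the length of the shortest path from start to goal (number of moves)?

BFS from (row=0, col=5) until reaching (row=6, col=9):
  Distance 0: (row=0, col=5)
  Distance 1: (row=0, col=4), (row=0, col=6)
  Distance 2: (row=0, col=7), (row=1, col=4)
  Distance 3: (row=0, col=8), (row=1, col=3), (row=1, col=7), (row=2, col=4)
  Distance 4: (row=0, col=9), (row=1, col=2), (row=2, col=5), (row=2, col=7), (row=3, col=4)
  Distance 5: (row=0, col=2), (row=1, col=1), (row=1, col=9), (row=2, col=2), (row=2, col=6), (row=2, col=8), (row=3, col=3), (row=3, col=7)
  Distance 6: (row=0, col=1), (row=1, col=0), (row=2, col=9), (row=3, col=2), (row=3, col=8), (row=4, col=3), (row=4, col=7)
  Distance 7: (row=0, col=0), (row=2, col=0), (row=3, col=9), (row=4, col=2), (row=4, col=8)
  Distance 8: (row=3, col=0), (row=4, col=1), (row=4, col=9), (row=5, col=2), (row=5, col=8)
  Distance 9: (row=4, col=0), (row=5, col=1), (row=6, col=2)
  Distance 10: (row=5, col=0), (row=6, col=3), (row=7, col=2)
  Distance 11: (row=6, col=4), (row=7, col=1)
  Distance 12: (row=6, col=5), (row=7, col=4), (row=8, col=1)
  Distance 13: (row=5, col=5), (row=6, col=6), (row=7, col=5), (row=8, col=0), (row=8, col=4), (row=9, col=1)
  Distance 14: (row=4, col=5), (row=6, col=7), (row=7, col=6), (row=8, col=5), (row=9, col=0), (row=9, col=2), (row=10, col=1)
  Distance 15: (row=7, col=7), (row=8, col=6), (row=9, col=3), (row=9, col=5), (row=10, col=0), (row=11, col=1)
  Distance 16: (row=7, col=8), (row=9, col=6), (row=10, col=3), (row=10, col=5), (row=11, col=0)
  Distance 17: (row=7, col=9), (row=8, col=8), (row=9, col=7), (row=10, col=6), (row=11, col=3), (row=11, col=5)
  Distance 18: (row=6, col=9), (row=11, col=4), (row=11, col=6)  <- goal reached here
One shortest path (18 moves): (row=0, col=5) -> (row=0, col=4) -> (row=1, col=4) -> (row=1, col=3) -> (row=1, col=2) -> (row=2, col=2) -> (row=3, col=2) -> (row=4, col=2) -> (row=5, col=2) -> (row=6, col=2) -> (row=6, col=3) -> (row=6, col=4) -> (row=6, col=5) -> (row=6, col=6) -> (row=6, col=7) -> (row=7, col=7) -> (row=7, col=8) -> (row=7, col=9) -> (row=6, col=9)

Answer: Shortest path length: 18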